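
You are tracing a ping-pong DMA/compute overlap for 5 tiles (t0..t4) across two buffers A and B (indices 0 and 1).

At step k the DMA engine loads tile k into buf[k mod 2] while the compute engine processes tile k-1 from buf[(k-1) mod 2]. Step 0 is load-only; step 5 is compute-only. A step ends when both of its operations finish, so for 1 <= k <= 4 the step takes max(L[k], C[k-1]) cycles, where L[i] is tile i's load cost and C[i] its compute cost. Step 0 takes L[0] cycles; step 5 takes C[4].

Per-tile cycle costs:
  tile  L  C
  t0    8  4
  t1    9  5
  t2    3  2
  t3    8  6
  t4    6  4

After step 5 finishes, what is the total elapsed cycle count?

  0. 8=8c; end=8; A:t0 B:-
  1. max(9,4)=9c; end=17; A:t0 B:t1
  2. max(3,5)=5c; end=22; A:t2 B:t1
  3. max(8,2)=8c; end=30; A:t2 B:t3
  4. max(6,6)=6c; end=36; A:t4 B:t3
  5. 4=4c; end=40; A:t4 B:t3

end_cycle[5] = 40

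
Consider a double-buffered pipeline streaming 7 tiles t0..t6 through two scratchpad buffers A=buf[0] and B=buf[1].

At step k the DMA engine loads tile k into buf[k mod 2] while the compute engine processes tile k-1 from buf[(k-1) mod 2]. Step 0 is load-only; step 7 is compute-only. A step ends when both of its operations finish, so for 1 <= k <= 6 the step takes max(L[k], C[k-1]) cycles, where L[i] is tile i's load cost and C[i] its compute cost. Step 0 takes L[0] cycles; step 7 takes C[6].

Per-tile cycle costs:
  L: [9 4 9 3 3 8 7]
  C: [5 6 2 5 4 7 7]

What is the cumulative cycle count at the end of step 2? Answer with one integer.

end_cycle[2] = 23

k=0 load=t0/9c comp=- wait=9 total=9
k=1 load=t1/4c comp=t0/5c wait=5 total=14
k=2 load=t2/9c comp=t1/6c wait=9 total=23
k=3 load=t3/3c comp=t2/2c wait=3 total=26
k=4 load=t4/3c comp=t3/5c wait=5 total=31
k=5 load=t5/8c comp=t4/4c wait=8 total=39
k=6 load=t6/7c comp=t5/7c wait=7 total=46
k=7 load=- comp=t6/7c wait=7 total=53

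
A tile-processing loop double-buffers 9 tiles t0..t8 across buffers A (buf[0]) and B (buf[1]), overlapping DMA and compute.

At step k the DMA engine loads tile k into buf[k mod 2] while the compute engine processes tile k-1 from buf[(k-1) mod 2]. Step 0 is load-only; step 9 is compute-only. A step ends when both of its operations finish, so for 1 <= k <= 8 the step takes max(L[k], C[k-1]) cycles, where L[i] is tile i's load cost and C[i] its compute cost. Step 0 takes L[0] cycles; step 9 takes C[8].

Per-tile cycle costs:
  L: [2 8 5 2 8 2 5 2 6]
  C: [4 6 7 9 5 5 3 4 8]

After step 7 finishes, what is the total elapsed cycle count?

  0. 2=2c; end=2; A:t0 B:-
  1. max(8,4)=8c; end=10; A:t0 B:t1
  2. max(5,6)=6c; end=16; A:t2 B:t1
  3. max(2,7)=7c; end=23; A:t2 B:t3
  4. max(8,9)=9c; end=32; A:t4 B:t3
  5. max(2,5)=5c; end=37; A:t4 B:t5
  6. max(5,5)=5c; end=42; A:t6 B:t5
  7. max(2,3)=3c; end=45; A:t6 B:t7
  8. max(6,4)=6c; end=51; A:t8 B:t7
  9. 8=8c; end=59; A:t8 B:t7

end_cycle[7] = 45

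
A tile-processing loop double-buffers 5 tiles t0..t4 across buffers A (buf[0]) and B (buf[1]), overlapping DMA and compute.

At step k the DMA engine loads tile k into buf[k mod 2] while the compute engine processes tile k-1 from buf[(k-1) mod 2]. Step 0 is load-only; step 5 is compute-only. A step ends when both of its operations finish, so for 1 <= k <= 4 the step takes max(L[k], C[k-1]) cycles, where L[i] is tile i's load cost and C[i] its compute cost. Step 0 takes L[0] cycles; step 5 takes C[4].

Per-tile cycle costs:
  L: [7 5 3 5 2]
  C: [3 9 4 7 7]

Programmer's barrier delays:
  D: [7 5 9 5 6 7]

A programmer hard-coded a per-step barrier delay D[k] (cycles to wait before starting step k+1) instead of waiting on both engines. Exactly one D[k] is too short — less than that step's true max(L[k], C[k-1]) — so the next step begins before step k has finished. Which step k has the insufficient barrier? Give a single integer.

hazard at step 4

k=0 barrier L[0]=7→7c, D[0]=7 ok
k=1 barrier max(L[1]=5,C[0]=3)→5c, D[1]=5 ok
k=2 barrier max(L[2]=3,C[1]=9)→9c, D[2]=9 ok
k=3 barrier max(L[3]=5,C[2]=4)→5c, D[3]=5 ok
k=4 barrier max(L[4]=2,C[3]=7)→7c, D[4]=6 SHORT
k=5 barrier C[4]=7→7c, D[5]=7 ok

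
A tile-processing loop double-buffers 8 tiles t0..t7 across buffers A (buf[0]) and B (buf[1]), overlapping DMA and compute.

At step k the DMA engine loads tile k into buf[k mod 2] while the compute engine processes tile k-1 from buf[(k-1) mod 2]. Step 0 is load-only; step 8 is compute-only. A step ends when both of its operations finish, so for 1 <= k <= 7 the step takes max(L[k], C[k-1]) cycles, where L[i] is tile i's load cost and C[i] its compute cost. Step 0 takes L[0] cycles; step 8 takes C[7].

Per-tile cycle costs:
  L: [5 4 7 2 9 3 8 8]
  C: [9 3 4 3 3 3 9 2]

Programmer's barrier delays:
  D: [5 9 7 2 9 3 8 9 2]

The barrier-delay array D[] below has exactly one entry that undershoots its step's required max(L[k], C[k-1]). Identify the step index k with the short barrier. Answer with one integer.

hazard at step 3

step 0: need L[0]=5 = 5; D[0]=5 ok
step 1: need max(L[1]=4,C[0]=9) = 9; D[1]=9 ok
step 2: need max(L[2]=7,C[1]=3) = 7; D[2]=7 ok
step 3: need max(L[3]=2,C[2]=4) = 4; D[3]=2 SHORT
step 4: need max(L[4]=9,C[3]=3) = 9; D[4]=9 ok
step 5: need max(L[5]=3,C[4]=3) = 3; D[5]=3 ok
step 6: need max(L[6]=8,C[5]=3) = 8; D[6]=8 ok
step 7: need max(L[7]=8,C[6]=9) = 9; D[7]=9 ok
step 8: need C[7]=2 = 2; D[8]=2 ok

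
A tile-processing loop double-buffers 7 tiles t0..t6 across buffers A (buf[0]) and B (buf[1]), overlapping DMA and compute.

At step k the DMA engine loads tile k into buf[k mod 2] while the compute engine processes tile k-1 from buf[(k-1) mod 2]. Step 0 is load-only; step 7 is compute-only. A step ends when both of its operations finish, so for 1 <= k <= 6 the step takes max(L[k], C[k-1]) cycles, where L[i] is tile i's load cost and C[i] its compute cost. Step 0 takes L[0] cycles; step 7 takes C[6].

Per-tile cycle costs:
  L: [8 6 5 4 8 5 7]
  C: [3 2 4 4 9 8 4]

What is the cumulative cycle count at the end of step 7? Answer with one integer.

end_cycle[7] = 52

[0] DMA t0→A (8c) ∥ CU idle ⇒ 8c, clock 8
[1] DMA t1→B (6c) ∥ CU A:t0 (3c) ⇒ 6c, clock 14
[2] DMA t2→A (5c) ∥ CU B:t1 (2c) ⇒ 5c, clock 19
[3] DMA t3→B (4c) ∥ CU A:t2 (4c) ⇒ 4c, clock 23
[4] DMA t4→A (8c) ∥ CU B:t3 (4c) ⇒ 8c, clock 31
[5] DMA t5→B (5c) ∥ CU A:t4 (9c) ⇒ 9c, clock 40
[6] DMA t6→A (7c) ∥ CU B:t5 (8c) ⇒ 8c, clock 48
[7] DMA idle ∥ CU A:t6 (4c) ⇒ 4c, clock 52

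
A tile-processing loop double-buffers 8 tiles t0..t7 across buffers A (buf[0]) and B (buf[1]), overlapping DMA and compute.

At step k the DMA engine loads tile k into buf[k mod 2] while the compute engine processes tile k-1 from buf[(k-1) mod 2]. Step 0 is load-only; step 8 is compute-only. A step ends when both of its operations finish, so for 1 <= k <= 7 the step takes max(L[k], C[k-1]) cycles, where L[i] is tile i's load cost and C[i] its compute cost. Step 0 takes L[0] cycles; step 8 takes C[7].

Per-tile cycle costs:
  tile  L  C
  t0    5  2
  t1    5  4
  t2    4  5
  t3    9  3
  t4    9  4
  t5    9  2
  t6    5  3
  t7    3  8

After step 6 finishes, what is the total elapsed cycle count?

end_cycle[6] = 46

[0] DMA t0→A (5c) ∥ CU idle ⇒ 5c, clock 5
[1] DMA t1→B (5c) ∥ CU A:t0 (2c) ⇒ 5c, clock 10
[2] DMA t2→A (4c) ∥ CU B:t1 (4c) ⇒ 4c, clock 14
[3] DMA t3→B (9c) ∥ CU A:t2 (5c) ⇒ 9c, clock 23
[4] DMA t4→A (9c) ∥ CU B:t3 (3c) ⇒ 9c, clock 32
[5] DMA t5→B (9c) ∥ CU A:t4 (4c) ⇒ 9c, clock 41
[6] DMA t6→A (5c) ∥ CU B:t5 (2c) ⇒ 5c, clock 46
[7] DMA t7→B (3c) ∥ CU A:t6 (3c) ⇒ 3c, clock 49
[8] DMA idle ∥ CU B:t7 (8c) ⇒ 8c, clock 57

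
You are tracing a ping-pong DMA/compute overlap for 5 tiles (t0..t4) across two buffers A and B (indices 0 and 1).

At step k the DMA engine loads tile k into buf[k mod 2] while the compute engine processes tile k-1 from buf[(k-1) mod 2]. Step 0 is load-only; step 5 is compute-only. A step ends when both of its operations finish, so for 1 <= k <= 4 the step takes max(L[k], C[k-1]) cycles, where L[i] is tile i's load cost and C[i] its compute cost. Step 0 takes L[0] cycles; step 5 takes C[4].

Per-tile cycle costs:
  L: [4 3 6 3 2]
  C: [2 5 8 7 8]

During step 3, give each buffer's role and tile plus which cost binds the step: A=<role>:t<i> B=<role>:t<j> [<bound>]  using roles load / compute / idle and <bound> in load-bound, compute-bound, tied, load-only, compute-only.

step 3: A=compute:t2 B=load:t3 [compute-bound]

k=0 load=t0/4c comp=- wait=4 total=4
k=1 load=t1/3c comp=t0/2c wait=3 total=7
k=2 load=t2/6c comp=t1/5c wait=6 total=13
k=3 load=t3/3c comp=t2/8c wait=8 total=21
k=4 load=t4/2c comp=t3/7c wait=7 total=28
k=5 load=- comp=t4/8c wait=8 total=36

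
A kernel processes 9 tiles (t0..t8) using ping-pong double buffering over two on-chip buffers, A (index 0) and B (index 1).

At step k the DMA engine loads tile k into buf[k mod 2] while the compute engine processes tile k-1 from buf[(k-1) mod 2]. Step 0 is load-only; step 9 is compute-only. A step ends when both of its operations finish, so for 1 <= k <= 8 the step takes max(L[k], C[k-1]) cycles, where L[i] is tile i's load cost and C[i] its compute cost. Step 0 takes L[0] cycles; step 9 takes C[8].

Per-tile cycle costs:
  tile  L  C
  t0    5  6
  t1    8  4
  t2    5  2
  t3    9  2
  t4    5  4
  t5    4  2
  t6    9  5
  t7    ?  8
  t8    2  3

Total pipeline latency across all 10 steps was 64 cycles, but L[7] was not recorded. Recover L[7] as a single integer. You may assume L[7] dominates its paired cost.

L[7] = 8

step 0 = dur = L[0]=5 = 5
step 1 = dur = max(L[1]=8, C[0]=6) = 8
step 2 = dur = max(L[2]=5, C[1]=4) = 5
step 3 = dur = max(L[3]=9, C[2]=2) = 9
step 4 = dur = max(L[4]=5, C[3]=2) = 5
step 5 = dur = max(L[5]=4, C[4]=4) = 4
step 6 = dur = max(L[6]=9, C[5]=2) = 9
step 7 = dur = max(L[7]=?, C[6]=5) = L[7]  (unknown; binding)
step 8 = dur = max(L[8]=2, C[7]=8) = 8
step 9 = dur = C[8]=3 = 3
sum of known step durations = 56
dur[7] = total - known = 64 - 56 = 8
L[7] is the binding max in step 7, so L[7] = dur[7] = 8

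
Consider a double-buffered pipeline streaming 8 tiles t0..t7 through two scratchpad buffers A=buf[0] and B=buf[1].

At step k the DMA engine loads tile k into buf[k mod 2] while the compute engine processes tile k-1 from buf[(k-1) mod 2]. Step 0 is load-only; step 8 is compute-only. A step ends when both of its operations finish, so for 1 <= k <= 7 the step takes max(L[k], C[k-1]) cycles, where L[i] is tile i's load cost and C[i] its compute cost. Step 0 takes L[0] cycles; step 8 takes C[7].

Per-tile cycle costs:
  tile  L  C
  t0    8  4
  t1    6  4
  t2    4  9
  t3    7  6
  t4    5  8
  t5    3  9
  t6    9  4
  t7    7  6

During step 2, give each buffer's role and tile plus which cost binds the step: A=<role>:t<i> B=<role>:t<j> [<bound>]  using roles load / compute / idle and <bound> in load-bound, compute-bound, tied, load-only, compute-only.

  0. 8=8c; end=8; A:t0 B:-
  1. max(6,4)=6c; end=14; A:t0 B:t1
  2. max(4,4)=4c; end=18; A:t2 B:t1
  3. max(7,9)=9c; end=27; A:t2 B:t3
  4. max(5,6)=6c; end=33; A:t4 B:t3
  5. max(3,8)=8c; end=41; A:t4 B:t5
  6. max(9,9)=9c; end=50; A:t6 B:t5
  7. max(7,4)=7c; end=57; A:t6 B:t7
  8. 6=6c; end=63; A:t6 B:t7

step 2: A=load:t2 B=compute:t1 [tied]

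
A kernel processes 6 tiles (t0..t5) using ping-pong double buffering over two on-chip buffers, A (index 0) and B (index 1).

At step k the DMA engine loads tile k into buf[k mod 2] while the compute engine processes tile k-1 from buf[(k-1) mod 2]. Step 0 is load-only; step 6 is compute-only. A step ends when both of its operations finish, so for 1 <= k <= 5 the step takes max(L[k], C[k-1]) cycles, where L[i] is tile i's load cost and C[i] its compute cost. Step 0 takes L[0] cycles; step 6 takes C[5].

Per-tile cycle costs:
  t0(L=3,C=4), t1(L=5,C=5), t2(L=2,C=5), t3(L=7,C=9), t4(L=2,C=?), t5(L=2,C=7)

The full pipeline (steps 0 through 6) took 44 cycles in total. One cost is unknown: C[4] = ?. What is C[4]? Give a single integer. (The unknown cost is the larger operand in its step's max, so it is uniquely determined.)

C[4] = 8

step 0: dur = L[0]=3 = 3
step 1: dur = max(L[1]=5, C[0]=4) = 5
step 2: dur = max(L[2]=2, C[1]=5) = 5
step 3: dur = max(L[3]=7, C[2]=5) = 7
step 4: dur = max(L[4]=2, C[3]=9) = 9
step 5: dur = max(L[5]=2, C[4]=?) = C[4]  (unknown; binding)
step 6: dur = C[5]=7 = 7
sum of known step durations = 36
dur[5] = total - known = 44 - 36 = 8
C[4] is the binding max in step 5, so C[4] = dur[5] = 8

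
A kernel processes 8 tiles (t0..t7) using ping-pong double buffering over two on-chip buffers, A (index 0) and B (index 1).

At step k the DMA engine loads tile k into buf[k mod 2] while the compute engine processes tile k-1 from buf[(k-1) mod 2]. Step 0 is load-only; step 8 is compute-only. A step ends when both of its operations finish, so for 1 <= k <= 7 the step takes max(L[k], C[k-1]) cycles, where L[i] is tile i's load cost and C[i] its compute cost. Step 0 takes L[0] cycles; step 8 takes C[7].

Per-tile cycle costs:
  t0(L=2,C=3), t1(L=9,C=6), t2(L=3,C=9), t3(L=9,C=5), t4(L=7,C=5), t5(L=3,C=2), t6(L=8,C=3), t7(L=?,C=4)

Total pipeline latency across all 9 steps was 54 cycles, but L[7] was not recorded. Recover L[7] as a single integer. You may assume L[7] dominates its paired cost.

step 0: dur = L[0]=2 = 2
step 1: dur = max(L[1]=9, C[0]=3) = 9
step 2: dur = max(L[2]=3, C[1]=6) = 6
step 3: dur = max(L[3]=9, C[2]=9) = 9
step 4: dur = max(L[4]=7, C[3]=5) = 7
step 5: dur = max(L[5]=3, C[4]=5) = 5
step 6: dur = max(L[6]=8, C[5]=2) = 8
step 7: dur = max(L[7]=?, C[6]=3) = L[7]  (unknown; binding)
step 8: dur = C[7]=4 = 4
sum of known step durations = 50
dur[7] = total - known = 54 - 50 = 4
L[7] is the binding max in step 7, so L[7] = dur[7] = 4

L[7] = 4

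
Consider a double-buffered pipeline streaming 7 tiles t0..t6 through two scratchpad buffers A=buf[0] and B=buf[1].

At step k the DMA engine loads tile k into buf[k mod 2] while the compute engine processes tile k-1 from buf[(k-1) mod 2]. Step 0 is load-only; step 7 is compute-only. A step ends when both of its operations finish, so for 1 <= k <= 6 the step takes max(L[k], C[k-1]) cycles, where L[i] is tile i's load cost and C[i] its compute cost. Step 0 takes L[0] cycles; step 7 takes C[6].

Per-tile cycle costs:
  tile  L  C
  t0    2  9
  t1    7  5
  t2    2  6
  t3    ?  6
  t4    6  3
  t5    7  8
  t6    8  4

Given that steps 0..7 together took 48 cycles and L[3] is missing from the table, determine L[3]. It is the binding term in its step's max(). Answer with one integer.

L[3] = 7

step 0: dur = L[0]=2 = 2
step 1: dur = max(L[1]=7, C[0]=9) = 9
step 2: dur = max(L[2]=2, C[1]=5) = 5
step 3: dur = max(L[3]=?, C[2]=6) = L[3]  (unknown; binding)
step 4: dur = max(L[4]=6, C[3]=6) = 6
step 5: dur = max(L[5]=7, C[4]=3) = 7
step 6: dur = max(L[6]=8, C[5]=8) = 8
step 7: dur = C[6]=4 = 4
sum of known step durations = 41
dur[3] = total - known = 48 - 41 = 7
L[3] is the binding max in step 3, so L[3] = dur[3] = 7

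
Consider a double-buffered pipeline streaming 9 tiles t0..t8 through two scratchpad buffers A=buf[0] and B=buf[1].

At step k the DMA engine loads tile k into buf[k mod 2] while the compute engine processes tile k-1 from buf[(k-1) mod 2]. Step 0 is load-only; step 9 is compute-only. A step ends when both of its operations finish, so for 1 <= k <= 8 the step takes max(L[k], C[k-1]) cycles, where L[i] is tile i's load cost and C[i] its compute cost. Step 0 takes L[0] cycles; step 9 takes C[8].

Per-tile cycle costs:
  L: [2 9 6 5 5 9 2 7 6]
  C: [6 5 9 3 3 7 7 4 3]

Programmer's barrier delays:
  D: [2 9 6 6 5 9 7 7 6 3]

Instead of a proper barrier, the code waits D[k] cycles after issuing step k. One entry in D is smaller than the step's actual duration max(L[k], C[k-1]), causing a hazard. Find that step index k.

k=0 barrier L[0]=2→2c, D[0]=2 ok
k=1 barrier max(L[1]=9,C[0]=6)→9c, D[1]=9 ok
k=2 barrier max(L[2]=6,C[1]=5)→6c, D[2]=6 ok
k=3 barrier max(L[3]=5,C[2]=9)→9c, D[3]=6 SHORT
k=4 barrier max(L[4]=5,C[3]=3)→5c, D[4]=5 ok
k=5 barrier max(L[5]=9,C[4]=3)→9c, D[5]=9 ok
k=6 barrier max(L[6]=2,C[5]=7)→7c, D[6]=7 ok
k=7 barrier max(L[7]=7,C[6]=7)→7c, D[7]=7 ok
k=8 barrier max(L[8]=6,C[7]=4)→6c, D[8]=6 ok
k=9 barrier C[8]=3→3c, D[9]=3 ok

hazard at step 3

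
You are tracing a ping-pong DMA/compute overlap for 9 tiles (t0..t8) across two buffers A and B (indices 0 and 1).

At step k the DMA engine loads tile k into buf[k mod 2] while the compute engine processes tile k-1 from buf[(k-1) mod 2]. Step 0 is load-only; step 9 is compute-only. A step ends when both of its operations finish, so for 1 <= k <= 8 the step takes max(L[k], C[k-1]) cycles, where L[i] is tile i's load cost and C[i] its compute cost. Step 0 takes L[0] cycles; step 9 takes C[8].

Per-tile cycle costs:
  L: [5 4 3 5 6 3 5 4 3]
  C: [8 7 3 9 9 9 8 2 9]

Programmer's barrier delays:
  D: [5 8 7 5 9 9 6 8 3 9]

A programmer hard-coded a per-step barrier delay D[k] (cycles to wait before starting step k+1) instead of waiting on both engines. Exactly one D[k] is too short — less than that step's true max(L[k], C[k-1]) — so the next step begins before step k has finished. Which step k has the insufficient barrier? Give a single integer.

hazard at step 6

k=0 barrier L[0]=5→5c, D[0]=5 ok
k=1 barrier max(L[1]=4,C[0]=8)→8c, D[1]=8 ok
k=2 barrier max(L[2]=3,C[1]=7)→7c, D[2]=7 ok
k=3 barrier max(L[3]=5,C[2]=3)→5c, D[3]=5 ok
k=4 barrier max(L[4]=6,C[3]=9)→9c, D[4]=9 ok
k=5 barrier max(L[5]=3,C[4]=9)→9c, D[5]=9 ok
k=6 barrier max(L[6]=5,C[5]=9)→9c, D[6]=6 SHORT
k=7 barrier max(L[7]=4,C[6]=8)→8c, D[7]=8 ok
k=8 barrier max(L[8]=3,C[7]=2)→3c, D[8]=3 ok
k=9 barrier C[8]=9→9c, D[9]=9 ok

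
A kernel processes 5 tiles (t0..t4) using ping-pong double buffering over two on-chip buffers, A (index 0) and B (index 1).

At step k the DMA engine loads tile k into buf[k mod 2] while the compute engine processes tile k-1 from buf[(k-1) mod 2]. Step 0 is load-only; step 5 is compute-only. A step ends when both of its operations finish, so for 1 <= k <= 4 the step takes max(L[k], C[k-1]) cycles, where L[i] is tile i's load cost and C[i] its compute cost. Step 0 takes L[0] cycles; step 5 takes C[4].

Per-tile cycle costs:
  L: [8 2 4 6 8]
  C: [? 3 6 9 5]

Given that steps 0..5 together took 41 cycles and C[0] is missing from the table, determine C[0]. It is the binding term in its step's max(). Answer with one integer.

C[0] = 9

step 0 = dur = L[0]=8 = 8
step 1 = dur = max(L[1]=2, C[0]=?) = C[0]  (unknown; binding)
step 2 = dur = max(L[2]=4, C[1]=3) = 4
step 3 = dur = max(L[3]=6, C[2]=6) = 6
step 4 = dur = max(L[4]=8, C[3]=9) = 9
step 5 = dur = C[4]=5 = 5
sum of known step durations = 32
dur[1] = total - known = 41 - 32 = 9
C[0] is the binding max in step 1, so C[0] = dur[1] = 9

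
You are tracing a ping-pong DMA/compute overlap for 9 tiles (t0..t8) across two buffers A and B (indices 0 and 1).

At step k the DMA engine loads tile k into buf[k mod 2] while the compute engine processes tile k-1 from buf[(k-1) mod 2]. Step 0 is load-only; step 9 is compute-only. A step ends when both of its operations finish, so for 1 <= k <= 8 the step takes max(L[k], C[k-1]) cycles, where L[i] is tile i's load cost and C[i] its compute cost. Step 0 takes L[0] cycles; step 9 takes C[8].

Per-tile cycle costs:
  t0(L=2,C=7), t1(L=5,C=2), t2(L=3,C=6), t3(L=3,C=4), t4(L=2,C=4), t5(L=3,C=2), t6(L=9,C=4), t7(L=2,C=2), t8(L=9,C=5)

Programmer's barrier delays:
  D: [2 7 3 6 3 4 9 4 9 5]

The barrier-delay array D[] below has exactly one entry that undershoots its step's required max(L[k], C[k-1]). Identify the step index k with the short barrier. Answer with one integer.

[0] required=L[0]=2=2 vs D=2 ok
[1] required=max(L[1]=5,C[0]=7)=7 vs D=7 ok
[2] required=max(L[2]=3,C[1]=2)=3 vs D=3 ok
[3] required=max(L[3]=3,C[2]=6)=6 vs D=6 ok
[4] required=max(L[4]=2,C[3]=4)=4 vs D=3 SHORT
[5] required=max(L[5]=3,C[4]=4)=4 vs D=4 ok
[6] required=max(L[6]=9,C[5]=2)=9 vs D=9 ok
[7] required=max(L[7]=2,C[6]=4)=4 vs D=4 ok
[8] required=max(L[8]=9,C[7]=2)=9 vs D=9 ok
[9] required=C[8]=5=5 vs D=5 ok

hazard at step 4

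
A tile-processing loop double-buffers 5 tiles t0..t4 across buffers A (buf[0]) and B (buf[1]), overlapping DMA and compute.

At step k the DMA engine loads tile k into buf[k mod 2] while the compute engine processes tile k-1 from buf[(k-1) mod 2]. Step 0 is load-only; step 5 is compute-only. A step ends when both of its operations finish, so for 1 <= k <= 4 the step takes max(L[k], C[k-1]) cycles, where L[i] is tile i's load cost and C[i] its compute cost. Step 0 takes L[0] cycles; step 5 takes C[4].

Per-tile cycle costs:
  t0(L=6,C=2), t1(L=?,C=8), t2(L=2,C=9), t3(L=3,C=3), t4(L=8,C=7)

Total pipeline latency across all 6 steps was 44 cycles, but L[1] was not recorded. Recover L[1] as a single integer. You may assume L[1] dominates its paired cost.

L[1] = 6

step 0 = dur = L[0]=6 = 6
step 1 = dur = max(L[1]=?, C[0]=2) = L[1]  (unknown; binding)
step 2 = dur = max(L[2]=2, C[1]=8) = 8
step 3 = dur = max(L[3]=3, C[2]=9) = 9
step 4 = dur = max(L[4]=8, C[3]=3) = 8
step 5 = dur = C[4]=7 = 7
sum of known step durations = 38
dur[1] = total - known = 44 - 38 = 6
L[1] is the binding max in step 1, so L[1] = dur[1] = 6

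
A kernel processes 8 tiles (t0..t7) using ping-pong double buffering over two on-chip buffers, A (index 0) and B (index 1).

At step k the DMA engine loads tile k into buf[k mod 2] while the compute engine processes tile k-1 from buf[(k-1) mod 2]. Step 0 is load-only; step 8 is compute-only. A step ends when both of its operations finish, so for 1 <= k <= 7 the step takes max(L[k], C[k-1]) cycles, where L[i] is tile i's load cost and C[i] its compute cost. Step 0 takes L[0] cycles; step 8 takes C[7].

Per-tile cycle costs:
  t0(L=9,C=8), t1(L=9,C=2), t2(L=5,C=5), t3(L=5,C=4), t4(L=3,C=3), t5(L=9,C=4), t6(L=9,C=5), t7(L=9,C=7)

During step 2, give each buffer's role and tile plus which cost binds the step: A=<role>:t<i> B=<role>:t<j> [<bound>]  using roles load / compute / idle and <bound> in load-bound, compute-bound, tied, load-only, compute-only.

step 2: A=load:t2 B=compute:t1 [load-bound]

step 0: L[0]=9 → dur=9, Σ=9 | A=load:t0 B=idle [load-only]
step 1: L[1]=9 C[0]=8 → dur=9, Σ=18 | A=compute:t0 B=load:t1 [load-bound]
step 2: L[2]=5 C[1]=2 → dur=5, Σ=23 | A=load:t2 B=compute:t1 [load-bound]
step 3: L[3]=5 C[2]=5 → dur=5, Σ=28 | A=compute:t2 B=load:t3 [tied]
step 4: L[4]=3 C[3]=4 → dur=4, Σ=32 | A=load:t4 B=compute:t3 [compute-bound]
step 5: L[5]=9 C[4]=3 → dur=9, Σ=41 | A=compute:t4 B=load:t5 [load-bound]
step 6: L[6]=9 C[5]=4 → dur=9, Σ=50 | A=load:t6 B=compute:t5 [load-bound]
step 7: L[7]=9 C[6]=5 → dur=9, Σ=59 | A=compute:t6 B=load:t7 [load-bound]
step 8: C[7]=7 → dur=7, Σ=66 | A=idle B=compute:t7 [compute-only]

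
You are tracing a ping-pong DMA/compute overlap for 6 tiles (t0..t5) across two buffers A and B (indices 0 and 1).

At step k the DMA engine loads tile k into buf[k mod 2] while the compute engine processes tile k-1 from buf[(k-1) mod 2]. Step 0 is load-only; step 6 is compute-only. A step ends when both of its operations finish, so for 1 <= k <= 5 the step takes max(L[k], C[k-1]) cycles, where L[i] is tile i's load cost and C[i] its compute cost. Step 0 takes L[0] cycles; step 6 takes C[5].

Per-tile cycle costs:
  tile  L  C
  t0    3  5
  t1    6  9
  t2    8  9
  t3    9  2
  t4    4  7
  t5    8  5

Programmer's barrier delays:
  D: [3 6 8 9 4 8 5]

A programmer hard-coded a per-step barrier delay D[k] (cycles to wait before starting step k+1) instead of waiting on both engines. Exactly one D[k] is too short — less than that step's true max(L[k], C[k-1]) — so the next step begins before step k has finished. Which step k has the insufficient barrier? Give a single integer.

hazard at step 2

[0] required=L[0]=3=3 vs D=3 ok
[1] required=max(L[1]=6,C[0]=5)=6 vs D=6 ok
[2] required=max(L[2]=8,C[1]=9)=9 vs D=8 SHORT
[3] required=max(L[3]=9,C[2]=9)=9 vs D=9 ok
[4] required=max(L[4]=4,C[3]=2)=4 vs D=4 ok
[5] required=max(L[5]=8,C[4]=7)=8 vs D=8 ok
[6] required=C[5]=5=5 vs D=5 ok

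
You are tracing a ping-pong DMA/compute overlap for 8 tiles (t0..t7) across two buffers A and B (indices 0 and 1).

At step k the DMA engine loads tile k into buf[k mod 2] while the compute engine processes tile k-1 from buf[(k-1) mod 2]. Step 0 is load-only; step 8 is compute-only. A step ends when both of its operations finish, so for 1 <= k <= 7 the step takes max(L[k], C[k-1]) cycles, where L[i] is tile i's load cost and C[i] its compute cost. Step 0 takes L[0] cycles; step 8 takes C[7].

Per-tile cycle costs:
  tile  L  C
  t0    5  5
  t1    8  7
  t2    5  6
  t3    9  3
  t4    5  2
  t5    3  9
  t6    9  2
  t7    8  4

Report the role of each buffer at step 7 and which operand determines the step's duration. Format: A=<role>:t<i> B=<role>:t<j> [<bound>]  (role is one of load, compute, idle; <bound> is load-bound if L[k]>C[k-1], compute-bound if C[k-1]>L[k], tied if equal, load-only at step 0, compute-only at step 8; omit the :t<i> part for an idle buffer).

k=0 load=t0/5c comp=- wait=5 total=5
k=1 load=t1/8c comp=t0/5c wait=8 total=13
k=2 load=t2/5c comp=t1/7c wait=7 total=20
k=3 load=t3/9c comp=t2/6c wait=9 total=29
k=4 load=t4/5c comp=t3/3c wait=5 total=34
k=5 load=t5/3c comp=t4/2c wait=3 total=37
k=6 load=t6/9c comp=t5/9c wait=9 total=46
k=7 load=t7/8c comp=t6/2c wait=8 total=54
k=8 load=- comp=t7/4c wait=4 total=58

step 7: A=compute:t6 B=load:t7 [load-bound]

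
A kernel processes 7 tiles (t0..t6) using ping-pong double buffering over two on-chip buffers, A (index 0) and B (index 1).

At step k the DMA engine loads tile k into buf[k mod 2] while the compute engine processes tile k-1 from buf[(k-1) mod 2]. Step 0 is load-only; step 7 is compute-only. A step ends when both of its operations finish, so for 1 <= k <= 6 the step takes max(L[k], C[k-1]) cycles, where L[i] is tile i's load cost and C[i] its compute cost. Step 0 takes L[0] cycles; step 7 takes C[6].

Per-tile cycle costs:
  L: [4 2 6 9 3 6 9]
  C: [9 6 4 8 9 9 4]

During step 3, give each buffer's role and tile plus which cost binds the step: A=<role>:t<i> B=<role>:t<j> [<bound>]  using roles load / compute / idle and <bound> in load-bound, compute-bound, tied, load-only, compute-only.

step 3: A=compute:t2 B=load:t3 [load-bound]

[0] DMA t0→A (4c) ∥ CU idle ⇒ 4c, clock 4
[1] DMA t1→B (2c) ∥ CU A:t0 (9c) ⇒ 9c, clock 13
[2] DMA t2→A (6c) ∥ CU B:t1 (6c) ⇒ 6c, clock 19
[3] DMA t3→B (9c) ∥ CU A:t2 (4c) ⇒ 9c, clock 28
[4] DMA t4→A (3c) ∥ CU B:t3 (8c) ⇒ 8c, clock 36
[5] DMA t5→B (6c) ∥ CU A:t4 (9c) ⇒ 9c, clock 45
[6] DMA t6→A (9c) ∥ CU B:t5 (9c) ⇒ 9c, clock 54
[7] DMA idle ∥ CU A:t6 (4c) ⇒ 4c, clock 58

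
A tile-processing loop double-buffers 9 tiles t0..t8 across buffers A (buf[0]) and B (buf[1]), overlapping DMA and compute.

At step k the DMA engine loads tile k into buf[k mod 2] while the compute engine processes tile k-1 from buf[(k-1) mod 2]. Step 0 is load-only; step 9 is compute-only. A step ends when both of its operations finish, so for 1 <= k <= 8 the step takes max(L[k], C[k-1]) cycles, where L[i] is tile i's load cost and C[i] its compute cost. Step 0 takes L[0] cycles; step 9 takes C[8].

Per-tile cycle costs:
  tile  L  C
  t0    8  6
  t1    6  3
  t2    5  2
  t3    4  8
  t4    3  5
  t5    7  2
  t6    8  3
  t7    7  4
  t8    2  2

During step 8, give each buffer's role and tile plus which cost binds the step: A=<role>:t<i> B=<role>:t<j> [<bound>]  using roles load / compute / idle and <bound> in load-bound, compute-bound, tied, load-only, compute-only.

step 8: A=load:t8 B=compute:t7 [compute-bound]

step 0: L[0]=8 → dur=8, Σ=8 | A=load:t0 B=idle [load-only]
step 1: L[1]=6 C[0]=6 → dur=6, Σ=14 | A=compute:t0 B=load:t1 [tied]
step 2: L[2]=5 C[1]=3 → dur=5, Σ=19 | A=load:t2 B=compute:t1 [load-bound]
step 3: L[3]=4 C[2]=2 → dur=4, Σ=23 | A=compute:t2 B=load:t3 [load-bound]
step 4: L[4]=3 C[3]=8 → dur=8, Σ=31 | A=load:t4 B=compute:t3 [compute-bound]
step 5: L[5]=7 C[4]=5 → dur=7, Σ=38 | A=compute:t4 B=load:t5 [load-bound]
step 6: L[6]=8 C[5]=2 → dur=8, Σ=46 | A=load:t6 B=compute:t5 [load-bound]
step 7: L[7]=7 C[6]=3 → dur=7, Σ=53 | A=compute:t6 B=load:t7 [load-bound]
step 8: L[8]=2 C[7]=4 → dur=4, Σ=57 | A=load:t8 B=compute:t7 [compute-bound]
step 9: C[8]=2 → dur=2, Σ=59 | A=compute:t8 B=idle [compute-only]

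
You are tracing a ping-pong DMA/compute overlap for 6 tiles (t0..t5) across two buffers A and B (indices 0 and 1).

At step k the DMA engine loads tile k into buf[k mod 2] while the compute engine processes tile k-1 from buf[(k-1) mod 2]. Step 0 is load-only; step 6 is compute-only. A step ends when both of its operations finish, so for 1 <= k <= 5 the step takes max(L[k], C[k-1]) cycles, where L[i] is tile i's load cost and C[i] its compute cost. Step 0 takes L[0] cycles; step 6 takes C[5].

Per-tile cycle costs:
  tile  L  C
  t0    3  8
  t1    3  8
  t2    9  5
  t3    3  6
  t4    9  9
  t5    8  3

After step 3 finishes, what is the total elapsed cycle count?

end_cycle[3] = 25

[0] DMA t0→A (3c) ∥ CU idle ⇒ 3c, clock 3
[1] DMA t1→B (3c) ∥ CU A:t0 (8c) ⇒ 8c, clock 11
[2] DMA t2→A (9c) ∥ CU B:t1 (8c) ⇒ 9c, clock 20
[3] DMA t3→B (3c) ∥ CU A:t2 (5c) ⇒ 5c, clock 25
[4] DMA t4→A (9c) ∥ CU B:t3 (6c) ⇒ 9c, clock 34
[5] DMA t5→B (8c) ∥ CU A:t4 (9c) ⇒ 9c, clock 43
[6] DMA idle ∥ CU B:t5 (3c) ⇒ 3c, clock 46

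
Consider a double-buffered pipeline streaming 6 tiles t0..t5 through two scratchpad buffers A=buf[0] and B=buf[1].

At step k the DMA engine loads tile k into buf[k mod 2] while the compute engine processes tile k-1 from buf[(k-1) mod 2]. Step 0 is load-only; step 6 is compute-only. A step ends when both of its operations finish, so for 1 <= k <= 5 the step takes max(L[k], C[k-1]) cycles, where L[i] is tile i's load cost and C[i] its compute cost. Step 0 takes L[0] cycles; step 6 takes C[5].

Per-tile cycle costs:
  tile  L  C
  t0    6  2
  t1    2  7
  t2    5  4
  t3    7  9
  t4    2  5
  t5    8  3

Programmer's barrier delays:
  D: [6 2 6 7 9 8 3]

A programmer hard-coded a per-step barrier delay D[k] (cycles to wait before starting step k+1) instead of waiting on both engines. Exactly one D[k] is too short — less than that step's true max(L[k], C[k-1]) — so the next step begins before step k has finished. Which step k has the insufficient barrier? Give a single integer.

hazard at step 2

[0] required=L[0]=6=6 vs D=6 ok
[1] required=max(L[1]=2,C[0]=2)=2 vs D=2 ok
[2] required=max(L[2]=5,C[1]=7)=7 vs D=6 SHORT
[3] required=max(L[3]=7,C[2]=4)=7 vs D=7 ok
[4] required=max(L[4]=2,C[3]=9)=9 vs D=9 ok
[5] required=max(L[5]=8,C[4]=5)=8 vs D=8 ok
[6] required=C[5]=3=3 vs D=3 ok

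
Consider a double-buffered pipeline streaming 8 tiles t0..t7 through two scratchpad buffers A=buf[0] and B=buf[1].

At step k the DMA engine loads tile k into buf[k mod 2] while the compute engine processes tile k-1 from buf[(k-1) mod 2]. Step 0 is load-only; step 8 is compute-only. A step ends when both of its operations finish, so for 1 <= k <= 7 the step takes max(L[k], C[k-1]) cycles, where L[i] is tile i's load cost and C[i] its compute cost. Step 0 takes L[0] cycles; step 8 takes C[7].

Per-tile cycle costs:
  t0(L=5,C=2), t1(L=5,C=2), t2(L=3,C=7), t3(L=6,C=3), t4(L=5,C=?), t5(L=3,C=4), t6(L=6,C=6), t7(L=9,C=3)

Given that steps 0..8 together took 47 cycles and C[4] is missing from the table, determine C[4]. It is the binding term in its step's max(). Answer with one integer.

C[4] = 4

step 0 → dur = L[0]=5 = 5
step 1 → dur = max(L[1]=5, C[0]=2) = 5
step 2 → dur = max(L[2]=3, C[1]=2) = 3
step 3 → dur = max(L[3]=6, C[2]=7) = 7
step 4 → dur = max(L[4]=5, C[3]=3) = 5
step 5 → dur = max(L[5]=3, C[4]=?) = C[4]  (unknown; binding)
step 6 → dur = max(L[6]=6, C[5]=4) = 6
step 7 → dur = max(L[7]=9, C[6]=6) = 9
step 8 → dur = C[7]=3 = 3
sum of known step durations = 43
dur[5] = total - known = 47 - 43 = 4
C[4] is the binding max in step 5, so C[4] = dur[5] = 4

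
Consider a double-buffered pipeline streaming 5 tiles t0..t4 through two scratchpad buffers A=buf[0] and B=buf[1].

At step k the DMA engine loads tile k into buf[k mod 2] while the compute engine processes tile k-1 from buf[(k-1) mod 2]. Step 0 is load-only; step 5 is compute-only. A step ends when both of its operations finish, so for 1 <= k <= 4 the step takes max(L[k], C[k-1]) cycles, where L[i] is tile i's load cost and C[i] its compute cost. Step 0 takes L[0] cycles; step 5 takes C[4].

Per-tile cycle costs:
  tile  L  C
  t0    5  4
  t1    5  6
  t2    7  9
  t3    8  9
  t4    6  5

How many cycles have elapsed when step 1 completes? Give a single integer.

end_cycle[1] = 10

step 0: L[0]=5 → dur=5, Σ=5 | A=load:t0 B=idle [load-only]
step 1: L[1]=5 C[0]=4 → dur=5, Σ=10 | A=compute:t0 B=load:t1 [load-bound]
step 2: L[2]=7 C[1]=6 → dur=7, Σ=17 | A=load:t2 B=compute:t1 [load-bound]
step 3: L[3]=8 C[2]=9 → dur=9, Σ=26 | A=compute:t2 B=load:t3 [compute-bound]
step 4: L[4]=6 C[3]=9 → dur=9, Σ=35 | A=load:t4 B=compute:t3 [compute-bound]
step 5: C[4]=5 → dur=5, Σ=40 | A=compute:t4 B=idle [compute-only]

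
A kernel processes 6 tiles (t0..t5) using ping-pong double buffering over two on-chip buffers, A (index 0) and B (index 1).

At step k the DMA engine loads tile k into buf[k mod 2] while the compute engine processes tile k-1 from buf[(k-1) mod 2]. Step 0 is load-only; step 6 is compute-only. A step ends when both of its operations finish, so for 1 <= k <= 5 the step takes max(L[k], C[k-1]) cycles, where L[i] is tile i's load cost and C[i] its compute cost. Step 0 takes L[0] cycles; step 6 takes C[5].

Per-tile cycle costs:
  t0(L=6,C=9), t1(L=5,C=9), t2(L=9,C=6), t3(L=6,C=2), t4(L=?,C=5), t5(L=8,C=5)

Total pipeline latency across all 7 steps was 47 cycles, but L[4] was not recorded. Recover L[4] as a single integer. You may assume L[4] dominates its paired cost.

L[4] = 4

step 0: dur = L[0]=6 = 6
step 1: dur = max(L[1]=5, C[0]=9) = 9
step 2: dur = max(L[2]=9, C[1]=9) = 9
step 3: dur = max(L[3]=6, C[2]=6) = 6
step 4: dur = max(L[4]=?, C[3]=2) = L[4]  (unknown; binding)
step 5: dur = max(L[5]=8, C[4]=5) = 8
step 6: dur = C[5]=5 = 5
sum of known step durations = 43
dur[4] = total - known = 47 - 43 = 4
L[4] is the binding max in step 4, so L[4] = dur[4] = 4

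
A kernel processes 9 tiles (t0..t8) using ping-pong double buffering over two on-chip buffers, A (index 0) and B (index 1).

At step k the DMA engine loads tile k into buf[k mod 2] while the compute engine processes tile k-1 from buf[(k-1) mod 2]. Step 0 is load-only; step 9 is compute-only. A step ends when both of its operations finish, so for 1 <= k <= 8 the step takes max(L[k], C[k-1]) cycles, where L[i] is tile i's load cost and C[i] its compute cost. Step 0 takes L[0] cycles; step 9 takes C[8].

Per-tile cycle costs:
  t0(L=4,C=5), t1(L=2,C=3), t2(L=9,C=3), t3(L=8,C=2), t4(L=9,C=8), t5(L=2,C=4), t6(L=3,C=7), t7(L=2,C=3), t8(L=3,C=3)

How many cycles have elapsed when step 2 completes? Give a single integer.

end_cycle[2] = 18

[0] DMA t0→A (4c) ∥ CU idle ⇒ 4c, clock 4
[1] DMA t1→B (2c) ∥ CU A:t0 (5c) ⇒ 5c, clock 9
[2] DMA t2→A (9c) ∥ CU B:t1 (3c) ⇒ 9c, clock 18
[3] DMA t3→B (8c) ∥ CU A:t2 (3c) ⇒ 8c, clock 26
[4] DMA t4→A (9c) ∥ CU B:t3 (2c) ⇒ 9c, clock 35
[5] DMA t5→B (2c) ∥ CU A:t4 (8c) ⇒ 8c, clock 43
[6] DMA t6→A (3c) ∥ CU B:t5 (4c) ⇒ 4c, clock 47
[7] DMA t7→B (2c) ∥ CU A:t6 (7c) ⇒ 7c, clock 54
[8] DMA t8→A (3c) ∥ CU B:t7 (3c) ⇒ 3c, clock 57
[9] DMA idle ∥ CU A:t8 (3c) ⇒ 3c, clock 60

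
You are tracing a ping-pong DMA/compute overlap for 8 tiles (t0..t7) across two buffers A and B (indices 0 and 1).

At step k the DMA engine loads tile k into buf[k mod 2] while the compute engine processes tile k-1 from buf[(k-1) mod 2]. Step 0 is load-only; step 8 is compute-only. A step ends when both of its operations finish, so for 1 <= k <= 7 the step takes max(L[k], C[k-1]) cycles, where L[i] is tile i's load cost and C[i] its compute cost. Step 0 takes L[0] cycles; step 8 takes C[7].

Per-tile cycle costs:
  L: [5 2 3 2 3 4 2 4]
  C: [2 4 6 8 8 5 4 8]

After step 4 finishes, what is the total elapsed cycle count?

end_cycle[4] = 25

  0. 5=5c; end=5; A:t0 B:-
  1. max(2,2)=2c; end=7; A:t0 B:t1
  2. max(3,4)=4c; end=11; A:t2 B:t1
  3. max(2,6)=6c; end=17; A:t2 B:t3
  4. max(3,8)=8c; end=25; A:t4 B:t3
  5. max(4,8)=8c; end=33; A:t4 B:t5
  6. max(2,5)=5c; end=38; A:t6 B:t5
  7. max(4,4)=4c; end=42; A:t6 B:t7
  8. 8=8c; end=50; A:t6 B:t7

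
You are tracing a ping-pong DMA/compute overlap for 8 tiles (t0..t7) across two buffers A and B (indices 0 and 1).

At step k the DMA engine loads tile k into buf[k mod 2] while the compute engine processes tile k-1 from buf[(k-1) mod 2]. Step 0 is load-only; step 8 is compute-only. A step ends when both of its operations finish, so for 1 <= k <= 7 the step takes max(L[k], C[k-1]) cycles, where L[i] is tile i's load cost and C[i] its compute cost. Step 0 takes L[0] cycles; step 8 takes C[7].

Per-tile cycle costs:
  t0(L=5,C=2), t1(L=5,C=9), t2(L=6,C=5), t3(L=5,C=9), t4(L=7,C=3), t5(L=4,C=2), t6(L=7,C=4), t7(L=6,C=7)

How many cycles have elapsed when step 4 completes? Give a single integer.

end_cycle[4] = 33

[0] DMA t0→A (5c) ∥ CU idle ⇒ 5c, clock 5
[1] DMA t1→B (5c) ∥ CU A:t0 (2c) ⇒ 5c, clock 10
[2] DMA t2→A (6c) ∥ CU B:t1 (9c) ⇒ 9c, clock 19
[3] DMA t3→B (5c) ∥ CU A:t2 (5c) ⇒ 5c, clock 24
[4] DMA t4→A (7c) ∥ CU B:t3 (9c) ⇒ 9c, clock 33
[5] DMA t5→B (4c) ∥ CU A:t4 (3c) ⇒ 4c, clock 37
[6] DMA t6→A (7c) ∥ CU B:t5 (2c) ⇒ 7c, clock 44
[7] DMA t7→B (6c) ∥ CU A:t6 (4c) ⇒ 6c, clock 50
[8] DMA idle ∥ CU B:t7 (7c) ⇒ 7c, clock 57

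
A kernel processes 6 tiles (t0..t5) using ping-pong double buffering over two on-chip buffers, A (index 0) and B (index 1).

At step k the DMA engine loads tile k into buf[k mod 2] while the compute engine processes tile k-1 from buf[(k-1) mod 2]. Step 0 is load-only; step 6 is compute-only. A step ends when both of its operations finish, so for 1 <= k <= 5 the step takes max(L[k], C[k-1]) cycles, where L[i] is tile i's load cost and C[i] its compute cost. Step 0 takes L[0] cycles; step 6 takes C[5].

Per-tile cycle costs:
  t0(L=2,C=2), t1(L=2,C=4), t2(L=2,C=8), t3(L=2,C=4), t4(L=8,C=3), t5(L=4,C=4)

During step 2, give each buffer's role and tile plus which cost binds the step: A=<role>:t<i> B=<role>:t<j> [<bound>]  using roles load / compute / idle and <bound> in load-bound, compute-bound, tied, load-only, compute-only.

step 2: A=load:t2 B=compute:t1 [compute-bound]

k=0 load=t0/2c comp=- wait=2 total=2
k=1 load=t1/2c comp=t0/2c wait=2 total=4
k=2 load=t2/2c comp=t1/4c wait=4 total=8
k=3 load=t3/2c comp=t2/8c wait=8 total=16
k=4 load=t4/8c comp=t3/4c wait=8 total=24
k=5 load=t5/4c comp=t4/3c wait=4 total=28
k=6 load=- comp=t5/4c wait=4 total=32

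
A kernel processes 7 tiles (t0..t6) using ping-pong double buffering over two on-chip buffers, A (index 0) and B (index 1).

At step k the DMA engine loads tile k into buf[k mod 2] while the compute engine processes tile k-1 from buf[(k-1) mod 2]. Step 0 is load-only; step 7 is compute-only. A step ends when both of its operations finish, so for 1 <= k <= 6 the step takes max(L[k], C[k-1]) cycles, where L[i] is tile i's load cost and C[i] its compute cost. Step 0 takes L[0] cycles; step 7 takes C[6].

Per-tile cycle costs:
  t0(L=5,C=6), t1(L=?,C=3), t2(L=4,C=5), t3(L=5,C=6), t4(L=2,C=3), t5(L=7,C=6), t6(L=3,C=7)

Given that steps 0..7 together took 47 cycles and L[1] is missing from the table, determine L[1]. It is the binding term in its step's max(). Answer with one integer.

step 0 → dur = L[0]=5 = 5
step 1 → dur = max(L[1]=?, C[0]=6) = L[1]  (unknown; binding)
step 2 → dur = max(L[2]=4, C[1]=3) = 4
step 3 → dur = max(L[3]=5, C[2]=5) = 5
step 4 → dur = max(L[4]=2, C[3]=6) = 6
step 5 → dur = max(L[5]=7, C[4]=3) = 7
step 6 → dur = max(L[6]=3, C[5]=6) = 6
step 7 → dur = C[6]=7 = 7
sum of known step durations = 40
dur[1] = total - known = 47 - 40 = 7
L[1] is the binding max in step 1, so L[1] = dur[1] = 7

L[1] = 7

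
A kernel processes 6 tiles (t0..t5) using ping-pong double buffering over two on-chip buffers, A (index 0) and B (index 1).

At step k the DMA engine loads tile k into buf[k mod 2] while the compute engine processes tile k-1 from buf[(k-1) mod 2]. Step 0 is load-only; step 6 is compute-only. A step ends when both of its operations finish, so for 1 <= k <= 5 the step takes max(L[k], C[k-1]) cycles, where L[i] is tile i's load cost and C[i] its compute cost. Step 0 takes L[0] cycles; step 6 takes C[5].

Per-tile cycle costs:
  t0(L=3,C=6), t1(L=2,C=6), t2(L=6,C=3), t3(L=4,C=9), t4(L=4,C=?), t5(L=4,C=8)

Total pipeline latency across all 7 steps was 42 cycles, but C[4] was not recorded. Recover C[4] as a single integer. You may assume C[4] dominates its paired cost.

step 0 = dur = L[0]=3 = 3
step 1 = dur = max(L[1]=2, C[0]=6) = 6
step 2 = dur = max(L[2]=6, C[1]=6) = 6
step 3 = dur = max(L[3]=4, C[2]=3) = 4
step 4 = dur = max(L[4]=4, C[3]=9) = 9
step 5 = dur = max(L[5]=4, C[4]=?) = C[4]  (unknown; binding)
step 6 = dur = C[5]=8 = 8
sum of known step durations = 36
dur[5] = total - known = 42 - 36 = 6
C[4] is the binding max in step 5, so C[4] = dur[5] = 6

C[4] = 6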